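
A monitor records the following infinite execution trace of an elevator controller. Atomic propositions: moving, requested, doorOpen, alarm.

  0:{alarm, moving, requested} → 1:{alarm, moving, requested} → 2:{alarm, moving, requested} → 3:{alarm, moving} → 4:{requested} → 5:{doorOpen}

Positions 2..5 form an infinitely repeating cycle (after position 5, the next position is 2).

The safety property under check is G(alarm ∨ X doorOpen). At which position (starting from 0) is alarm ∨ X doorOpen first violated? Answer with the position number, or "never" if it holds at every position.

Check alarm ∨ X doorOpen at each position in order: 0 ✓, 1 ✓, 2 ✓, 3 ✓, 4 ✓.
At position 5 the labels are {doorOpen} and the next position 2 has {alarm, moving, requested}, so alarm ∨ X doorOpen is false there. This is the first violation.

5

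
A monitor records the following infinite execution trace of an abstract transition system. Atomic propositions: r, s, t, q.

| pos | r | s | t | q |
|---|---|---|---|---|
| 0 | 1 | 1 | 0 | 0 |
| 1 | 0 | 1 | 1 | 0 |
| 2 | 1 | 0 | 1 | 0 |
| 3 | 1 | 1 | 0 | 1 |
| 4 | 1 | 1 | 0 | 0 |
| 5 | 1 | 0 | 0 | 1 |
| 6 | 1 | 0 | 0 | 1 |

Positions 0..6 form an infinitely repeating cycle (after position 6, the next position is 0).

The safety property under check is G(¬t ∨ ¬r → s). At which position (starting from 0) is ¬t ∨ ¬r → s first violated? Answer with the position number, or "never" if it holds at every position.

5

Check ¬t ∨ ¬r → s at each position in order: 0 ✓, 1 ✓, 2 ✓, 3 ✓, 4 ✓.
At position 5 the labels are {q, r}, so ¬t ∨ ¬r → s is false there. This is the first violation.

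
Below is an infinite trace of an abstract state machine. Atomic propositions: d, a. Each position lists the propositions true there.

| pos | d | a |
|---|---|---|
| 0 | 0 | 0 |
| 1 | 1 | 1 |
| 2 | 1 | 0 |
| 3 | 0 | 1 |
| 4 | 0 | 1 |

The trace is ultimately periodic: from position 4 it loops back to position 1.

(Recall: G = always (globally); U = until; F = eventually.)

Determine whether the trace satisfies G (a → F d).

a → F d holds at every position 0..4, and those are all positions ever visited, so G (a → F d) holds.
Positions where a holds: 1, 3, 4.
Check F d at each: 1→ok, 3→ok, 4→ok.

Satisfied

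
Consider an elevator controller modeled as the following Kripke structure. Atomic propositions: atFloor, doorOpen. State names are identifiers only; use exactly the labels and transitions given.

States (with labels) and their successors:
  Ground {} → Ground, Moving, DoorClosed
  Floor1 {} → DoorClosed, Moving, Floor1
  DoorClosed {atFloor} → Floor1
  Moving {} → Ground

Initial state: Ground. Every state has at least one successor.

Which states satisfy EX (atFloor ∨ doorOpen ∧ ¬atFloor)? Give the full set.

States satisfying atFloor ∨ doorOpen ∧ ¬atFloor: {DoorClosed}.
States satisfying EX (atFloor ∨ doorOpen ∧ ¬atFloor): {Ground, Floor1}.

{Ground, Floor1}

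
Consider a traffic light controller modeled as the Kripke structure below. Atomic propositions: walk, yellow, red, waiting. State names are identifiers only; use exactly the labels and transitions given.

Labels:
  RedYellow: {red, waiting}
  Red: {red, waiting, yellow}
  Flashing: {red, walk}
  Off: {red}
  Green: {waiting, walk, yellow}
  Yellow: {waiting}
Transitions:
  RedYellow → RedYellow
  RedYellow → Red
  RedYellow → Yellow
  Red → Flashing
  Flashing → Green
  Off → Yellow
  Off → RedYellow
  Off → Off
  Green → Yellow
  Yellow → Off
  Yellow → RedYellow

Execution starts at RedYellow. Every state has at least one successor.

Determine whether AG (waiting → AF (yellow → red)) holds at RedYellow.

States satisfying waiting → AF (yellow → red): {RedYellow, Red, Flashing, Off, Green, Yellow}.
States satisfying AG (waiting → AF (yellow → red)): {RedYellow, Red, Flashing, Off, Green, Yellow}.
Every state reachable from RedYellow satisfies waiting → AF (yellow → red).
RedYellow ∈ Sat(AG (waiting → AF (yellow → red))).

Satisfied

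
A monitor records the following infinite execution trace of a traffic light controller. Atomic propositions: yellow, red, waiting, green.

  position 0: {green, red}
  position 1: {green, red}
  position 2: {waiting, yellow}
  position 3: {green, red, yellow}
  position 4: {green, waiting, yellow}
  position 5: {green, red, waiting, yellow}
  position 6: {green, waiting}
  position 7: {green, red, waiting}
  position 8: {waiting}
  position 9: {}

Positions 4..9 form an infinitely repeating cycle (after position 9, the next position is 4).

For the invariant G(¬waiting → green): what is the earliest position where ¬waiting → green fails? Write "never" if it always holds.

9

Check ¬waiting → green at each position in order: 0 ✓, 1 ✓, 2 ✓, 3 ✓, 4 ✓, 5 ✓, 6 ✓, 7 ✓, 8 ✓.
At position 9 the labels are {}, so ¬waiting → green is false there. This is the first violation.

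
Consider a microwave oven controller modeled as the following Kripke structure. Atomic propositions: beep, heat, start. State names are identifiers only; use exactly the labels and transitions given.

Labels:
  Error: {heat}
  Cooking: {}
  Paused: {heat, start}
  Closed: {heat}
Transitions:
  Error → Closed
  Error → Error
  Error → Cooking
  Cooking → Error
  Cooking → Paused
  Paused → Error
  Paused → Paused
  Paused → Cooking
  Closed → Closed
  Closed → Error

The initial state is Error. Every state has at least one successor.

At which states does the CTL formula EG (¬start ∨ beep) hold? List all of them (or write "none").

States satisfying ¬start ∨ beep: {Error, Cooking, Closed}.
States satisfying EG (¬start ∨ beep): {Error, Cooking, Closed}.

{Error, Cooking, Closed}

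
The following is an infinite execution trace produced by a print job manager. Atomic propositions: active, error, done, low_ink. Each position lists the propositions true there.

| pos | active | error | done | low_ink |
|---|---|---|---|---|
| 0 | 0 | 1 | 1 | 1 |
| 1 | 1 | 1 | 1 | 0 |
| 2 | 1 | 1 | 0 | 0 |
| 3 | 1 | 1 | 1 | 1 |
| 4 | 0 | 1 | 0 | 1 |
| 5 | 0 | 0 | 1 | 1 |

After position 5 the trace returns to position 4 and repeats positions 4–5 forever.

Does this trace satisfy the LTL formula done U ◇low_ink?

Walking from position 0: ◇low_ink first holds at position 0, and done holds at every earlier position along the way, so done U ◇low_ink holds.

Holds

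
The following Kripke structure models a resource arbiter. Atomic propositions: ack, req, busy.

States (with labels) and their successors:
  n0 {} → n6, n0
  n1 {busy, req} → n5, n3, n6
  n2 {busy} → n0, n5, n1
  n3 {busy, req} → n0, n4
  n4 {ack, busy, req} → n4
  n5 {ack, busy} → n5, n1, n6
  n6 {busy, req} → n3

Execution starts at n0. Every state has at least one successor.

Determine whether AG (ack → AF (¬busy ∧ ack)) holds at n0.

States satisfying ack → AF (¬busy ∧ ack): {n0, n1, n2, n3, n6}.
States satisfying AG (ack → AF (¬busy ∧ ack)): ∅.
n4 is reachable from n0 and violates ack → AF (¬busy ∧ ack), so AG fails at n0.
n0 ∉ Sat(AG (ack → AF (¬busy ∧ ack))).

No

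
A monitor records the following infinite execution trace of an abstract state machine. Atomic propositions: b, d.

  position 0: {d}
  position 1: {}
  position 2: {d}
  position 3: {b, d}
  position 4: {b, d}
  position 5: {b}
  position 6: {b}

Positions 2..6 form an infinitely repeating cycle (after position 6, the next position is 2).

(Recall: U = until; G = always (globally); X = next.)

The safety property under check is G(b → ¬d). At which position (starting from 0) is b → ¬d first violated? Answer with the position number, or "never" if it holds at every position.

3

Check b → ¬d at each position in order: 0 ✓, 1 ✓, 2 ✓.
At position 3 the labels are {b, d}, so b → ¬d is false there. This is the first violation.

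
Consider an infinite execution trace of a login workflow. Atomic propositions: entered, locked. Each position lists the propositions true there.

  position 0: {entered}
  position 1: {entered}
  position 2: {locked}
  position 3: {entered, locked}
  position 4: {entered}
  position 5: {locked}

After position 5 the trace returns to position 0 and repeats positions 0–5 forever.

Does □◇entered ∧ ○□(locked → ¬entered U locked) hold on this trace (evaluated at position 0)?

◇entered holds at every position 0..5, and those are all positions ever visited, so □◇entered holds.
The position after 0 is 1; □(locked → ¬entered U locked) is true there.
At position 0: □◇entered is true; ○□(locked → ¬entered U locked) is true; so □◇entered ∧ ○□(locked → ¬entered U locked) is true.

Satisfied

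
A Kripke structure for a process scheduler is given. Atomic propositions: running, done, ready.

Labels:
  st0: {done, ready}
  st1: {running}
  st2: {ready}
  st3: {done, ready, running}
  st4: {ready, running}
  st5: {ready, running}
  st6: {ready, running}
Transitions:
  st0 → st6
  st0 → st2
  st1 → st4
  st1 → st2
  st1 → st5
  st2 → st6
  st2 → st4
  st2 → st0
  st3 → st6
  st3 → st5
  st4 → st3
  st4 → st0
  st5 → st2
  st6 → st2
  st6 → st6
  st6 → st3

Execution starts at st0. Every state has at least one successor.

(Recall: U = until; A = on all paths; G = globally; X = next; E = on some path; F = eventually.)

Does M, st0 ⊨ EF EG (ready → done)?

States satisfying EG (ready → done): ∅.
States satisfying EF EG (ready → done): ∅.
No suitable path/successor from st0 witnesses the formula.
st0 ∉ Sat(EF EG (ready → done)).

Does not hold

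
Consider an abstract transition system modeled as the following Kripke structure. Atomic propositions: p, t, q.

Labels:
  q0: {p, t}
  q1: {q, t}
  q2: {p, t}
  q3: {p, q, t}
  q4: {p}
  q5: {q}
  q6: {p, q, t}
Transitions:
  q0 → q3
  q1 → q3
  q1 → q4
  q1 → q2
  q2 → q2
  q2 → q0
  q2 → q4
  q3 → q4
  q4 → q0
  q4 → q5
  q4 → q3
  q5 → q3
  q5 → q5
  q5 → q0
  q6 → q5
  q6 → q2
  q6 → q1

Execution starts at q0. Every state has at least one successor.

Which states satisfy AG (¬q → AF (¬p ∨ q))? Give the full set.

{q0, q3, q4, q5}

States satisfying ¬q → AF (¬p ∨ q): {q0, q1, q3, q4, q5, q6}.
States satisfying AG (¬q → AF (¬p ∨ q)): {q0, q3, q4, q5}.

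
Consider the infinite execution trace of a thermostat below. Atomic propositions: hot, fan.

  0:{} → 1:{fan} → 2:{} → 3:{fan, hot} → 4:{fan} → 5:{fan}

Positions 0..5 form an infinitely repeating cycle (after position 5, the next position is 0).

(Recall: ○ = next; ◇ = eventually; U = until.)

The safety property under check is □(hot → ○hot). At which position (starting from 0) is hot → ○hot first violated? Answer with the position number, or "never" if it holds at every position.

3

Check hot → ○hot at each position in order: 0 ✓, 1 ✓, 2 ✓.
At position 3 the labels are {fan, hot} and the next position 4 has {fan}, so hot → ○hot is false there. This is the first violation.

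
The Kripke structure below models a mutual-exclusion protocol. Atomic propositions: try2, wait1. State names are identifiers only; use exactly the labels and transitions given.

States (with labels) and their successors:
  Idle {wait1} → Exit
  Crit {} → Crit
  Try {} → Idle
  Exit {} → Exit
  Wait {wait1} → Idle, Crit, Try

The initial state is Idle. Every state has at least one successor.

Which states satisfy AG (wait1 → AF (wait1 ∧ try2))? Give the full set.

States satisfying wait1 → AF (wait1 ∧ try2): {Crit, Try, Exit}.
States satisfying AG (wait1 → AF (wait1 ∧ try2)): {Crit, Exit}.

{Crit, Exit}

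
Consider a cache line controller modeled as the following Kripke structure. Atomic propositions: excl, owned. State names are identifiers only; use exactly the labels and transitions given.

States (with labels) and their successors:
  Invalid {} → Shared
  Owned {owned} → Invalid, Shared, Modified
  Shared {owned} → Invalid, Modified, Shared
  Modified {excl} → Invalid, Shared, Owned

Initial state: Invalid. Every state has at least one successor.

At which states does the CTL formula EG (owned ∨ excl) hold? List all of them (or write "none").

States satisfying owned ∨ excl: {Owned, Shared, Modified}.
States satisfying EG (owned ∨ excl): {Owned, Shared, Modified}.

{Owned, Shared, Modified}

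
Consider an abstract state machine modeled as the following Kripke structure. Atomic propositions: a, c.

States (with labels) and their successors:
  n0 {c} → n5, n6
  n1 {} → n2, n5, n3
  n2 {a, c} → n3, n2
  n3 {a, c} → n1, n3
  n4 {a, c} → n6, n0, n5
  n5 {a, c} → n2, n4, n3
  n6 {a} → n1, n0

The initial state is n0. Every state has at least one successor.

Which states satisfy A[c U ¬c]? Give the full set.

{n1, n6}

States satisfying c: {n0, n2, n3, n4, n5}.
States satisfying ¬c: {n1, n6}.
States satisfying A[c U ¬c]: {n1, n6}.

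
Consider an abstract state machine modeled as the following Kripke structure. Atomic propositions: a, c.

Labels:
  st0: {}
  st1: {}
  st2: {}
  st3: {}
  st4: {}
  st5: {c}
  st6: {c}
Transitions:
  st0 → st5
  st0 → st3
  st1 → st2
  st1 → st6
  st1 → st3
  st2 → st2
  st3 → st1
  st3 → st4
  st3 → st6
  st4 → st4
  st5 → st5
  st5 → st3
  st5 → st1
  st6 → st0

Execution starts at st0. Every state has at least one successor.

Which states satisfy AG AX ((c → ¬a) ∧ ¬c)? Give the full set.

States satisfying AX ((c → ¬a) ∧ ¬c): {st2, st4, st6}.
States satisfying AG AX ((c → ¬a) ∧ ¬c): {st2, st4}.

{st2, st4}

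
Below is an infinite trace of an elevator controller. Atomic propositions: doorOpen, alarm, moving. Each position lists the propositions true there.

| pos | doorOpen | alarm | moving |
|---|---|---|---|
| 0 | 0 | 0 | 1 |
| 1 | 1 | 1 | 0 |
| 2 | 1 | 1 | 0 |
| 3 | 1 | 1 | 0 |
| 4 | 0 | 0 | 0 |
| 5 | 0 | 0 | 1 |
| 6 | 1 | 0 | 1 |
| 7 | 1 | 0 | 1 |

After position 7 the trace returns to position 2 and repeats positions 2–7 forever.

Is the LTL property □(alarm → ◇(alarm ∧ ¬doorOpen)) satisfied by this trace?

No

alarm → ◇(alarm ∧ ¬doorOpen) must hold at every position from 0 onward. It fails at position 1, so □(alarm → ◇(alarm ∧ ¬doorOpen)) is false.
Positions where alarm holds: 1, 2, 3.
Check ◇(alarm ∧ ¬doorOpen) at each: 1→fails, 2→fails, 3→fails.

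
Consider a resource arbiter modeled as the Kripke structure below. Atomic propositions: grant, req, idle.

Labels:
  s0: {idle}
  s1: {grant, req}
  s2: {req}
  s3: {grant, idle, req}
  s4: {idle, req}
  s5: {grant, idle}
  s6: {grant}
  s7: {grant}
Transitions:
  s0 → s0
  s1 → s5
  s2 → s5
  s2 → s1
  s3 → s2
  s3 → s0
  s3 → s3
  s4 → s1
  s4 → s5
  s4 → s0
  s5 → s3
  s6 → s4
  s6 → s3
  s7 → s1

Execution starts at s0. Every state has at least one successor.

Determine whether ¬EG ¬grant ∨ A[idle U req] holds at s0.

States satisfying ¬grant: {s0, s2, s4}.
States satisfying EG ¬grant: {s0, s4}.
States satisfying ¬EG ¬grant: {s1, s2, s3, s5, s6, s7}.
States satisfying idle: {s0, s3, s4, s5}.
States satisfying req: {s1, s2, s3, s4}.
States satisfying A[idle U req]: {s1, s2, s3, s4, s5}.
States satisfying ¬EG ¬grant ∨ A[idle U req]: {s1, s2, s3, s4, s5, s6, s7}.
s0 ∉ Sat(¬EG ¬grant ∨ A[idle U req]).

Violated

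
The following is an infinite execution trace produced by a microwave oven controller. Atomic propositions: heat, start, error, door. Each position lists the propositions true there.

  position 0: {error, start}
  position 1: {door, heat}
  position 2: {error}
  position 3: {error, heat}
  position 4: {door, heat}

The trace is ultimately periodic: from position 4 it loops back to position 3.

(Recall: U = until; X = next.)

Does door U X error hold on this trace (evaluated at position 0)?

Walking from position 0: at position 0, X error has not yet held and door fails, so door U X error is false.

Does not hold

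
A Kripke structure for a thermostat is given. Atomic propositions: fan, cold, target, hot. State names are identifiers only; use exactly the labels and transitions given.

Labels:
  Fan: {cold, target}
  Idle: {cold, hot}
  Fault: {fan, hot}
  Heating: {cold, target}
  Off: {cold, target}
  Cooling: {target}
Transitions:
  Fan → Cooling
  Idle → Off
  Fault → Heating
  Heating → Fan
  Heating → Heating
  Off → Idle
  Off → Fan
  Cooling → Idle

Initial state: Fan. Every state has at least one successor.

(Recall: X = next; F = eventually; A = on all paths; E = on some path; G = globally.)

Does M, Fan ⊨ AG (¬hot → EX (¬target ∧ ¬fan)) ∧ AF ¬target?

States satisfying ¬hot → EX (¬target ∧ ¬fan): {Idle, Fault, Off, Cooling}.
States satisfying AG (¬hot → EX (¬target ∧ ¬fan)): ∅.
States satisfying ¬target: {Idle, Fault}.
States satisfying AF ¬target: {Fan, Idle, Fault, Off, Cooling}.
States satisfying AG (¬hot → EX (¬target ∧ ¬fan)) ∧ AF ¬target: ∅.
Fan ∉ Sat(AG (¬hot → EX (¬target ∧ ¬fan)) ∧ AF ¬target).

No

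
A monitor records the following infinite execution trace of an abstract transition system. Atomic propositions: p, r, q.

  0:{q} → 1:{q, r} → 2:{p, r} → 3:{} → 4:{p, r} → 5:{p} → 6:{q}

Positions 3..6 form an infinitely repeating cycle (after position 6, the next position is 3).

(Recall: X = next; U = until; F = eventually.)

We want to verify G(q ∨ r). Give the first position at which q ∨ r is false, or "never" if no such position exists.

3

Check q ∨ r at each position in order: 0 ✓, 1 ✓, 2 ✓.
At position 3 the labels are {}, so q ∨ r is false there. This is the first violation.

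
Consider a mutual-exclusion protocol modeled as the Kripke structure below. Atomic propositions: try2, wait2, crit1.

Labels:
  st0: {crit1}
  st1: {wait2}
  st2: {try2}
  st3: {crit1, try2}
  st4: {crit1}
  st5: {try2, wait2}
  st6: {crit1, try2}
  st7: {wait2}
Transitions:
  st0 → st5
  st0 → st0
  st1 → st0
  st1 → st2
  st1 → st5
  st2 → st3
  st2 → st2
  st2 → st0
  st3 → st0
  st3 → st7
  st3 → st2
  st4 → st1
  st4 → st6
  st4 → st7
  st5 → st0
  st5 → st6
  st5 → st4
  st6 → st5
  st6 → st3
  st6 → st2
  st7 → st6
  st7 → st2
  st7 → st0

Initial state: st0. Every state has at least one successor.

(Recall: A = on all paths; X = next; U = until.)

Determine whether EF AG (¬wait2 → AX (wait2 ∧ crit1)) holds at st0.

Does not hold

States satisfying AG (¬wait2 → AX (wait2 ∧ crit1)): ∅.
States satisfying EF AG (¬wait2 → AX (wait2 ∧ crit1)): ∅.
No suitable path/successor from st0 witnesses the formula.
st0 ∉ Sat(EF AG (¬wait2 → AX (wait2 ∧ crit1))).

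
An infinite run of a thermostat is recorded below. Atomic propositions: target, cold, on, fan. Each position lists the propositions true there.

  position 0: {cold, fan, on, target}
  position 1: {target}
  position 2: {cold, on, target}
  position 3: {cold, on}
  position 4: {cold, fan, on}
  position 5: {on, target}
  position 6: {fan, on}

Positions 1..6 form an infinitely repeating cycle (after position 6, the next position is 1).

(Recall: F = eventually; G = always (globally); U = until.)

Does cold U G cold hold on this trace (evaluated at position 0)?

Walking from position 0: at position 1, G cold has not yet held and cold fails, so cold U G cold is false.

Violated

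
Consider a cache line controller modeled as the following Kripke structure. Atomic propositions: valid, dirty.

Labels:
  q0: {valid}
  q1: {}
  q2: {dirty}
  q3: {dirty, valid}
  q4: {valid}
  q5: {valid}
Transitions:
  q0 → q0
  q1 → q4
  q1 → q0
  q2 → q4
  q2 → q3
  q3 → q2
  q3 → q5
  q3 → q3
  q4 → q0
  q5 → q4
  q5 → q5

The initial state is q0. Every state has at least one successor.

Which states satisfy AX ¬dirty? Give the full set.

{q0, q1, q4, q5}

States satisfying ¬dirty: {q0, q1, q4, q5}.
States satisfying AX ¬dirty: {q0, q1, q4, q5}.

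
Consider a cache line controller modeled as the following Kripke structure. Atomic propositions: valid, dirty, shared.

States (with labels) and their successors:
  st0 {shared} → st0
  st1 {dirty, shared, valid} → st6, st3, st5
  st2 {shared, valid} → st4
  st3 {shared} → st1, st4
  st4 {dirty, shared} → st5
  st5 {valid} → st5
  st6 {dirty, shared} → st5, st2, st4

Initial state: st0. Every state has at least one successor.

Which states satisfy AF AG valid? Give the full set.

{st2, st4, st5, st6}

States satisfying AG valid: {st5}.
States satisfying AF AG valid: {st2, st4, st5, st6}.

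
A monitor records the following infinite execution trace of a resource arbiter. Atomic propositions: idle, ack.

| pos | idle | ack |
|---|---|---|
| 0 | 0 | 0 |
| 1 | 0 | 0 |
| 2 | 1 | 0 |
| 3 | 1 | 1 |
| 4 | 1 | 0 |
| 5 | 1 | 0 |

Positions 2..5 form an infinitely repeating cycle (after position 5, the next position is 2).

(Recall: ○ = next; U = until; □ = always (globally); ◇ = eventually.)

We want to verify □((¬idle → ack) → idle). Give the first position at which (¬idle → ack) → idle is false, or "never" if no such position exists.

never

(¬idle → ack) → idle holds at every position 0..5, and those are all the positions the trace ever visits, so the invariant □((¬idle → ack) → idle) is never violated.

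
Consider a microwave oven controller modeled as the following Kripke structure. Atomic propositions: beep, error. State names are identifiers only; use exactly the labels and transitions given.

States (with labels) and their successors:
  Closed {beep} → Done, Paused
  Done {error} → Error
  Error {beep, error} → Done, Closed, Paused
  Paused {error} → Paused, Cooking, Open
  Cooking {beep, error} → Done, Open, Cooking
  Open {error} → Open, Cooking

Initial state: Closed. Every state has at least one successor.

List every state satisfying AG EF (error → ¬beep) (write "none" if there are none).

States satisfying EF (error → ¬beep): {Closed, Done, Error, Paused, Cooking, Open}.
States satisfying AG EF (error → ¬beep): {Closed, Done, Error, Paused, Cooking, Open}.

{Closed, Done, Error, Paused, Cooking, Open}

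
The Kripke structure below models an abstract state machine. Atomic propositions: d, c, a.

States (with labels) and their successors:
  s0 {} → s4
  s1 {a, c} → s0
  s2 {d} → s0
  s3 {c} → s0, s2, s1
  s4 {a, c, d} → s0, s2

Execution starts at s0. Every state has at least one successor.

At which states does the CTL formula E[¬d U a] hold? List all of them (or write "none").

{s0, s1, s3, s4}

States satisfying ¬d: {s0, s1, s3}.
States satisfying a: {s1, s4}.
States satisfying E[¬d U a]: {s0, s1, s3, s4}.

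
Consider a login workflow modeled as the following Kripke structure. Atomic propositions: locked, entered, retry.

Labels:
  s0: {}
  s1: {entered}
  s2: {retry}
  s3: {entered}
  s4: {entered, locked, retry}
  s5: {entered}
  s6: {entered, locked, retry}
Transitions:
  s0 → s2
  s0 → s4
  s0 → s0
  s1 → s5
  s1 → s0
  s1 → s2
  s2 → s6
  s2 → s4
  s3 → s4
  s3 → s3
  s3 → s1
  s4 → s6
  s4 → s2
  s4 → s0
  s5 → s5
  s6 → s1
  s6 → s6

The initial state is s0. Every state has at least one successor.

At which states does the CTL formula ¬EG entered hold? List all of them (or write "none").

States satisfying entered: {s1, s3, s4, s5, s6}.
States satisfying EG entered: {s1, s3, s4, s5, s6}.
States satisfying ¬EG entered: {s0, s2}.

{s0, s2}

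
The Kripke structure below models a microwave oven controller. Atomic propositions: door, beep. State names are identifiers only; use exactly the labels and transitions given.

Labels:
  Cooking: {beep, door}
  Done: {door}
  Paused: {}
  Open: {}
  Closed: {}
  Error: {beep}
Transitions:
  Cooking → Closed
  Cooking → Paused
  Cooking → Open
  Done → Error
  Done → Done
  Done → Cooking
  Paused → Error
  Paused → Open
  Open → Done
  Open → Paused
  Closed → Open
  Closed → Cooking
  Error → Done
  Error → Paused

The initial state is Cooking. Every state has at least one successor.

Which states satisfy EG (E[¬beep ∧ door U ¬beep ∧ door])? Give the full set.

States satisfying E[¬beep ∧ door U ¬beep ∧ door]: {Done}.
States satisfying EG (E[¬beep ∧ door U ¬beep ∧ door]): {Done}.

{Done}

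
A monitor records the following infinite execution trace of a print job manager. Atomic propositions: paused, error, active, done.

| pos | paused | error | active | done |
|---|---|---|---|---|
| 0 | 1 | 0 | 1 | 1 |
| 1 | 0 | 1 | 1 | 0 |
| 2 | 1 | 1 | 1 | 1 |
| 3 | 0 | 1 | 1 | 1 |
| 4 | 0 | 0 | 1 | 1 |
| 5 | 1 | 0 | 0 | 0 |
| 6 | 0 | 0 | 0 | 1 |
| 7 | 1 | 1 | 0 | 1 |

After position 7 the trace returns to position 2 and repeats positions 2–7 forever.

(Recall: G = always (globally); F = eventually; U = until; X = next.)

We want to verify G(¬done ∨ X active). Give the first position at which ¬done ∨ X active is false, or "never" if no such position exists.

4

Check ¬done ∨ X active at each position in order: 0 ✓, 1 ✓, 2 ✓, 3 ✓.
At position 4 the labels are {active, done} and the next position 5 has {paused}, so ¬done ∨ X active is false there. This is the first violation.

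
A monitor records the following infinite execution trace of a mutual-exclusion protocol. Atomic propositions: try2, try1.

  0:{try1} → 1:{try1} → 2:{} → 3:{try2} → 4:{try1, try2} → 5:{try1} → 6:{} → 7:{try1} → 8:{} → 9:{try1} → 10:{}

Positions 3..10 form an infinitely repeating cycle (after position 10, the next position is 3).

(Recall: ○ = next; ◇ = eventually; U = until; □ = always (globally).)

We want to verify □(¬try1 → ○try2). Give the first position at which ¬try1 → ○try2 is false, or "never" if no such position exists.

6

Check ¬try1 → ○try2 at each position in order: 0 ✓, 1 ✓, 2 ✓, 3 ✓, 4 ✓, 5 ✓.
At position 6 the labels are {} and the next position 7 has {try1}, so ¬try1 → ○try2 is false there. This is the first violation.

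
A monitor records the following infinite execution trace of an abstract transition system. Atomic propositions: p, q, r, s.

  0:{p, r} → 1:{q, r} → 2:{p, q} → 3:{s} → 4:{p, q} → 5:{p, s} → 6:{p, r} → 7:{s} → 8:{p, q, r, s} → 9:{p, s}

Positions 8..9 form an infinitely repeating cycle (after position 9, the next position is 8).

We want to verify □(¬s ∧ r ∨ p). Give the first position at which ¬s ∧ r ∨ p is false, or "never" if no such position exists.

Check ¬s ∧ r ∨ p at each position in order: 0 ✓, 1 ✓, 2 ✓.
At position 3 the labels are {s}, so ¬s ∧ r ∨ p is false there. This is the first violation.

3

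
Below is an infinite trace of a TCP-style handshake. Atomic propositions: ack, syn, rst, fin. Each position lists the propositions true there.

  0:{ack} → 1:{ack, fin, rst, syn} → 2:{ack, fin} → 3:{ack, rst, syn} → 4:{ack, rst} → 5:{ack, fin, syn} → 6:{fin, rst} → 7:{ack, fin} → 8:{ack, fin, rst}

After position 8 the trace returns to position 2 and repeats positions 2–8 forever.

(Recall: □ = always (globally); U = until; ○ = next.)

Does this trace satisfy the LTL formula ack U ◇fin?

Walking from position 0: ◇fin first holds at position 0, and ack holds at every earlier position along the way, so ack U ◇fin holds.

Yes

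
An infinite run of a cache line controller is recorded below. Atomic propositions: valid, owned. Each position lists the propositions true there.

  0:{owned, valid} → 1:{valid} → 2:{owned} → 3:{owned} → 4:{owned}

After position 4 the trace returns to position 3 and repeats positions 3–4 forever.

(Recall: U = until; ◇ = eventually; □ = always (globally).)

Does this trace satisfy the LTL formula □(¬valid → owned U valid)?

No

¬valid → owned U valid must hold at every position from 0 onward. It fails at position 2, so □(¬valid → owned U valid) is false.
Positions where ¬valid holds: 2, 3, 4.
Check owned U valid at each: 2→fails, 3→fails, 4→fails.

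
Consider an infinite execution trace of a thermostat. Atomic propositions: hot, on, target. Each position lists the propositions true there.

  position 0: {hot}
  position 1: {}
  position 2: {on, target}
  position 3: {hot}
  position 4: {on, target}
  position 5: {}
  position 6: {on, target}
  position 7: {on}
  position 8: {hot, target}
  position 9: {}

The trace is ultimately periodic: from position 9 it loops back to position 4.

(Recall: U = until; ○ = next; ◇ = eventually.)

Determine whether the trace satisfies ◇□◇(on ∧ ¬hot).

Yes

□◇(on ∧ ¬hot) holds at position 0, which is reachable from 0, so ◇□◇(on ∧ ¬hot) holds.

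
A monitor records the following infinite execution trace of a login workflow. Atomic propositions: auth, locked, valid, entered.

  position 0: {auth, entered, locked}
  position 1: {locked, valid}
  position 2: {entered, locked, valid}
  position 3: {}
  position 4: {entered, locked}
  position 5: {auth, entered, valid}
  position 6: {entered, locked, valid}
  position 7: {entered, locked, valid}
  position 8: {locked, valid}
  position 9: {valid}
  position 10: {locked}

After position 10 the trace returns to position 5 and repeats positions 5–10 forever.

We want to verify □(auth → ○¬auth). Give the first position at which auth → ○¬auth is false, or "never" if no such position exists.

auth → ○¬auth holds at every position 0..10, and those are all the positions the trace ever visits, so the invariant □(auth → ○¬auth) is never violated.

never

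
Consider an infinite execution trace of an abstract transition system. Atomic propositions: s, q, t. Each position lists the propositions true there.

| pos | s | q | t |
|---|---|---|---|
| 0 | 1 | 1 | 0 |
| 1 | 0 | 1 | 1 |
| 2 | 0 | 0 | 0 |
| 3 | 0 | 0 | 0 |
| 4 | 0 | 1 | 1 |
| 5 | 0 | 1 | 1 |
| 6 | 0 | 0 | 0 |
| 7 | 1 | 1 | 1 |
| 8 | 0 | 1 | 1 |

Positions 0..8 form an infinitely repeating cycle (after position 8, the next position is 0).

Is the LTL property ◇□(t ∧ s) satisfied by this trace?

□(t ∧ s) is false at every position 0..8, so it never becomes true and ◇□(t ∧ s) fails.

Does not hold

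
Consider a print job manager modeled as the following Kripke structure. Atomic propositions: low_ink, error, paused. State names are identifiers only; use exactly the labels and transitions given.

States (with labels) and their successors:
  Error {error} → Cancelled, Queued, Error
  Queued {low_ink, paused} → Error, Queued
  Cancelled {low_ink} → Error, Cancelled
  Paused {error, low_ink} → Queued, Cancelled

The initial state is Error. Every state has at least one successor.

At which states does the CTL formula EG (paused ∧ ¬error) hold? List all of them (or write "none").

{Queued}

States satisfying paused ∧ ¬error: {Queued}.
States satisfying EG (paused ∧ ¬error): {Queued}.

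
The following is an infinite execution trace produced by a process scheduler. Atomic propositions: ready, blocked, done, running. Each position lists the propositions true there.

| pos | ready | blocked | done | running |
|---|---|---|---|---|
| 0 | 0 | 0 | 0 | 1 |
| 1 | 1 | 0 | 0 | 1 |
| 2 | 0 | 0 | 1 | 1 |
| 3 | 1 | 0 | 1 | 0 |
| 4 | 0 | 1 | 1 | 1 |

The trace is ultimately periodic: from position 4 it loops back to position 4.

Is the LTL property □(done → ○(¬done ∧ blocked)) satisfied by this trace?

done → ○(¬done ∧ blocked) must hold at every position from 0 onward. It fails at position 2, so □(done → ○(¬done ∧ blocked)) is false.
Positions where done holds: 2, 3, 4.
Check ○(¬done ∧ blocked) at each: 2→fails, 3→fails, 4→fails.

No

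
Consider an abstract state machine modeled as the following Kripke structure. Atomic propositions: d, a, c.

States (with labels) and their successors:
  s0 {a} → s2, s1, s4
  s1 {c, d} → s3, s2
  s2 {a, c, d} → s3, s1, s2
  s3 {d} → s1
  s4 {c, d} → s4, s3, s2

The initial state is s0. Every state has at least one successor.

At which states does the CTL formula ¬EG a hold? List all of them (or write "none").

States satisfying a: {s0, s2}.
States satisfying EG a: {s0, s2}.
States satisfying ¬EG a: {s1, s3, s4}.

{s1, s3, s4}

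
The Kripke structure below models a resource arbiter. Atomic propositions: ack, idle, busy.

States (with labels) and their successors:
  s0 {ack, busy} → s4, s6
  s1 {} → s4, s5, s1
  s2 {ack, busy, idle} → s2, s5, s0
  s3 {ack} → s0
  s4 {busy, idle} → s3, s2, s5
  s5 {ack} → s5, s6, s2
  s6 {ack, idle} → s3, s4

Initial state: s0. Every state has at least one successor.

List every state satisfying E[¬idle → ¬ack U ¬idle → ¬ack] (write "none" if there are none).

States satisfying ¬idle → ¬ack: {s1, s2, s4, s6}.
States satisfying E[¬idle → ¬ack U ¬idle → ¬ack]: {s1, s2, s4, s6}.

{s1, s2, s4, s6}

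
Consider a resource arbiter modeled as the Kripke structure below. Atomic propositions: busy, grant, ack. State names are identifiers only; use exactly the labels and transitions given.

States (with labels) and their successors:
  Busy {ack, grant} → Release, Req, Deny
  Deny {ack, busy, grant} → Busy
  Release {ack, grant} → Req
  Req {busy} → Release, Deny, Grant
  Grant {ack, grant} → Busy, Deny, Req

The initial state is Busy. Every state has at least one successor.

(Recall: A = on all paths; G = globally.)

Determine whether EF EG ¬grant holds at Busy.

Violated

States satisfying EG ¬grant: ∅.
States satisfying EF EG ¬grant: ∅.
No suitable path/successor from Busy witnesses the formula.
Busy ∉ Sat(EF EG ¬grant).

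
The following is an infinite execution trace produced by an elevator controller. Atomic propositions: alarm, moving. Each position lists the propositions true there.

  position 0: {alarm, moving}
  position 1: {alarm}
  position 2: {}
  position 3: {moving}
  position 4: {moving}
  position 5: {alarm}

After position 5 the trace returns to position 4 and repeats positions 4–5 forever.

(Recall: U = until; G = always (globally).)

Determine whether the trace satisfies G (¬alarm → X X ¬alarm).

¬alarm → X X ¬alarm must hold at every position from 0 onward. It fails at position 3, so G (¬alarm → X X ¬alarm) is false.
Positions where ¬alarm holds: 2, 3, 4.
Check X X ¬alarm at each: 2→ok, 3→fails, 4→ok.

Does not hold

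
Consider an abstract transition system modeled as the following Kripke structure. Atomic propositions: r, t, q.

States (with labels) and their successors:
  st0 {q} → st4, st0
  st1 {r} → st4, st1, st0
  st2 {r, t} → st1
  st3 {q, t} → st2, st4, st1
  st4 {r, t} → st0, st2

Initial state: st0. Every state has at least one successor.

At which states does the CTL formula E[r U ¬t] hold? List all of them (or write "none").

States satisfying r: {st1, st2, st4}.
States satisfying ¬t: {st0, st1}.
States satisfying E[r U ¬t]: {st0, st1, st2, st4}.

{st0, st1, st2, st4}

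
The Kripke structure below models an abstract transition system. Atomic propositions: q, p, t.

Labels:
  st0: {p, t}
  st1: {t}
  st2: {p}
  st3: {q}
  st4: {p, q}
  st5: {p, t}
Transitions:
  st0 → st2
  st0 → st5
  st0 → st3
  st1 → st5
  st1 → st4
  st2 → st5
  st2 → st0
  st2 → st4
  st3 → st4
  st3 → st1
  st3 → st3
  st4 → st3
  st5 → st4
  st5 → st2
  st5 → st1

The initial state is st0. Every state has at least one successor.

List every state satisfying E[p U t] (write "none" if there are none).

States satisfying p: {st0, st2, st4, st5}.
States satisfying t: {st0, st1, st5}.
States satisfying E[p U t]: {st0, st1, st2, st5}.

{st0, st1, st2, st5}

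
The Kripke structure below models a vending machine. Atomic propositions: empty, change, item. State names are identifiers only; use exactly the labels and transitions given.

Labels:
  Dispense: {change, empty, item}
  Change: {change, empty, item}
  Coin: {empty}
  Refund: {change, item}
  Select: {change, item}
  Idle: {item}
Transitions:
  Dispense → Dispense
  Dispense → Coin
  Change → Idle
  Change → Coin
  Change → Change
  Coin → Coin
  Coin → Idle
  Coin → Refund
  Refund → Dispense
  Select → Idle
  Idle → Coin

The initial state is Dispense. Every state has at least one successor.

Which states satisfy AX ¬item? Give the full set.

{Idle}

States satisfying ¬item: {Coin}.
States satisfying AX ¬item: {Idle}.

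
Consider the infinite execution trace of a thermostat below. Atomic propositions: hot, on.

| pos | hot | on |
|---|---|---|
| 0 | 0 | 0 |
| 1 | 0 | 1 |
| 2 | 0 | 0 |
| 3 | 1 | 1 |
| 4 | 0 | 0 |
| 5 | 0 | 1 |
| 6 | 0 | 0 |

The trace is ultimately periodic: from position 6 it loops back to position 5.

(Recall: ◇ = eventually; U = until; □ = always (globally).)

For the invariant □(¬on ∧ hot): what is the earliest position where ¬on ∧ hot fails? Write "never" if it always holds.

0

At position 0 the labels are {}, so ¬on ∧ hot is false there. This is the first violation.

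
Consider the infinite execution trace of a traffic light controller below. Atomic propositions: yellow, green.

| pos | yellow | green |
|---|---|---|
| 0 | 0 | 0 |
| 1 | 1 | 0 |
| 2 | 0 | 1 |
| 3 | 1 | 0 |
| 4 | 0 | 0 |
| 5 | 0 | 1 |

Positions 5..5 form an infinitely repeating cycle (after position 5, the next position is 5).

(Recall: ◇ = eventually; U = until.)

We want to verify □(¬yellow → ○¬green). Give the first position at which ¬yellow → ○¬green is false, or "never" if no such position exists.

Check ¬yellow → ○¬green at each position in order: 0 ✓, 1 ✓, 2 ✓, 3 ✓.
At position 4 the labels are {} and the next position 5 has {green}, so ¬yellow → ○¬green is false there. This is the first violation.

4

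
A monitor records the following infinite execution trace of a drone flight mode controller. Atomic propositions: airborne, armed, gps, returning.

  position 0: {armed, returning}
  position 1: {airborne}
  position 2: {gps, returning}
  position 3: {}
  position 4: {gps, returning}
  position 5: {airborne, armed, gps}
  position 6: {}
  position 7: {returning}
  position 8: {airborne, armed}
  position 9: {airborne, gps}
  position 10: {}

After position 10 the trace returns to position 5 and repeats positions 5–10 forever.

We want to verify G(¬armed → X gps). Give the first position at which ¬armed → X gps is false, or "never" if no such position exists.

2

Check ¬armed → X gps at each position in order: 0 ✓, 1 ✓.
At position 2 the labels are {gps, returning} and the next position 3 has {}, so ¬armed → X gps is false there. This is the first violation.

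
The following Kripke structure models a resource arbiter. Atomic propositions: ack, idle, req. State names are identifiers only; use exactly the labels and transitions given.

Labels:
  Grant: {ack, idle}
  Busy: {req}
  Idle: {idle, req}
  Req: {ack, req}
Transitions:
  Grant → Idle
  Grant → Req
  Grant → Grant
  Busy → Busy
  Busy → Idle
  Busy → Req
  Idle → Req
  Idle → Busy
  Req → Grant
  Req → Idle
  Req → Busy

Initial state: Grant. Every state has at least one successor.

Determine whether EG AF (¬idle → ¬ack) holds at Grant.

States satisfying AF (¬idle → ¬ack): {Grant, Busy, Idle, Req}.
States satisfying EG AF (¬idle → ¬ack): {Grant, Busy, Idle, Req}.
Grant ∈ Sat(EG AF (¬idle → ¬ack)).

Holds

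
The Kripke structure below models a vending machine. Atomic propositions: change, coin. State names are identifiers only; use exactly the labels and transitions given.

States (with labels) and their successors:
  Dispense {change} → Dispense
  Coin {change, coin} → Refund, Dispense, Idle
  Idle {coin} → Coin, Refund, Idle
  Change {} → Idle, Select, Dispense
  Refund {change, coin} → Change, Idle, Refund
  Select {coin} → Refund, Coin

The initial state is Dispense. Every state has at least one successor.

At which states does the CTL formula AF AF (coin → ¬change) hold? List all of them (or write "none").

States satisfying AF (coin → ¬change): {Dispense, Idle, Change, Select}.
States satisfying AF AF (coin → ¬change): {Dispense, Idle, Change, Select}.

{Dispense, Idle, Change, Select}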